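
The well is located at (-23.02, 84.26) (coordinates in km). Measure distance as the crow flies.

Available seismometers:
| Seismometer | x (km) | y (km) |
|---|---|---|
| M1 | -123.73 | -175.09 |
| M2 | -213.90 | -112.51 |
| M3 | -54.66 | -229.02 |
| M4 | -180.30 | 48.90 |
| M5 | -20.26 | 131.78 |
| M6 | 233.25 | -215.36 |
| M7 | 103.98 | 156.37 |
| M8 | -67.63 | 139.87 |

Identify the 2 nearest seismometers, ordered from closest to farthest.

M5, M8

Distances from (-23.02, 84.26):
M1: 278.22 km
M2: 274.14 km
M3: 314.87 km
M4: 161.21 km
M5: 47.60 km
M6: 394.27 km
M7: 146.04 km
M8: 71.29 km
Sorted: M5 (47.60 km) < M8 (71.29 km) < M7 (146.04 km) < M4 (161.21 km) < …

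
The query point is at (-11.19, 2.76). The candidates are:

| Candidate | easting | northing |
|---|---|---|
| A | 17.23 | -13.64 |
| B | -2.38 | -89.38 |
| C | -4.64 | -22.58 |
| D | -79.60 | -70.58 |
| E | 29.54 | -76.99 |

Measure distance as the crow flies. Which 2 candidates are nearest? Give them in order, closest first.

C, A

Distances from (-11.19, 2.76):
A: √((28.42)² + (-16.40)²) = √(807.6964 + 268.9600) = 32.81
B: √((8.81)² + (-92.14)²) = √(77.6161 + 8489.7796) = 92.56
C: √((6.55)² + (-25.34)²) = √(42.9025 + 642.1156) = 26.17
D: √((-68.41)² + (-73.34)²) = √(4679.9281 + 5378.7556) = 100.29
E: √((40.73)² + (-79.75)²) = √(1658.9329 + 6360.0625) = 89.55
Sorted: C (26.17) < A (32.81) < E (89.55) < B (92.56) < …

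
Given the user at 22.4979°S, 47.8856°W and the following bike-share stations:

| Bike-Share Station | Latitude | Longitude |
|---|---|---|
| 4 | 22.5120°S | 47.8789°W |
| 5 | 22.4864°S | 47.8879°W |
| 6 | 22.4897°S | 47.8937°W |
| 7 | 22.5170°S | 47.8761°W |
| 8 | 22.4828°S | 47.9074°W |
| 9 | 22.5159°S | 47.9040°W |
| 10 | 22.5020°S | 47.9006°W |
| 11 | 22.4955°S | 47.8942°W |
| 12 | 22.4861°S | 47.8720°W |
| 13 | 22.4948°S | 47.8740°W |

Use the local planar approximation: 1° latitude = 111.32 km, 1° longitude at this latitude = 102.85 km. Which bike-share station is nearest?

11

Distances from 22.4979°S, 47.8856°W:
4: √((-0.0141·111.32)² + (0.0067·102.85)²) = √(2.463682 + 0.474852) = 1.7142 km
5: √((0.0115·111.32)² + (-0.0023·102.85)²) = √(1.638861 + 0.055958) = 1.3019 km
6: √((0.0082·111.32)² + (-0.0081·102.85)²) = √(0.833248 + 0.694031) = 1.2358 km
7: √((-0.0191·111.32)² + (0.0095·102.85)²) = √(4.520777 + 0.954676) = 2.3400 km
8: √((0.0151·111.32)² + (-0.0218·102.85)²) = √(2.825532 + 5.027147) = 2.8023 km
9: √((-0.0180·111.32)² + (-0.0184·102.85)²) = √(4.015054 + 3.581329) = 2.7562 km
10: √((-0.0041·111.32)² + (-0.0150·102.85)²) = √(0.208312 + 2.380078) = 1.6088 km
11: √((0.0024·111.32)² + (-0.0086·102.85)²) = √(0.071379 + 0.782358) = 0.9240 km
12: √((0.0118·111.32)² + (0.0136·102.85)²) = √(1.725482 + 1.956530) = 1.9189 km
13: √((0.0031·111.32)² + (0.0116·102.85)²) = √(0.119088 + 1.423392) = 1.2420 km
Minimum: 11 at 0.9240 km.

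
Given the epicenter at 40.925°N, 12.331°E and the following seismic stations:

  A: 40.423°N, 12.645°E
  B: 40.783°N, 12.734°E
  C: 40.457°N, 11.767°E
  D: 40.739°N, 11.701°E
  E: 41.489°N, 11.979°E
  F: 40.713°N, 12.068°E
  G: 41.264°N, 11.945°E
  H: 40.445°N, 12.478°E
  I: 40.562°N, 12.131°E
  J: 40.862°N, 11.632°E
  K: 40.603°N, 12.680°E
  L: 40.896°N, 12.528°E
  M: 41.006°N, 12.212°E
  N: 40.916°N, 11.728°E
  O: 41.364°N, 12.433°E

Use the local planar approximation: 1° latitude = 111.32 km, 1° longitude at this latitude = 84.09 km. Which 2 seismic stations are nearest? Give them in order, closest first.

Distances from 40.925°N, 12.331°E:
A: √((-0.502·111.32)² + (0.314·84.09)²) = √(3122.86945 + 697.18495) = 61.807 km
B: √((-0.142·111.32)² + (0.403·84.09)²) = √(249.87516 + 1148.41484) = 37.394 km
C: √((-0.468·111.32)² + (-0.564·84.09)²) = √(2714.17660 + 2249.29756) = 70.452 km
D: √((-0.186·111.32)² + (-0.630·84.09)²) = √(428.71856 + 2806.53074) = 56.879 km
E: √((0.564·111.32)² + (-0.352·84.09)²) = √(3941.89093 + 876.14106) = 69.412 km
F: √((-0.212·111.32)² + (-0.263·84.09)²) = √(556.95245 + 489.10286) = 32.343 km
G: √((0.339·111.32)² + (-0.386·84.09)²) = √(1424.11740 + 1053.56980) = 49.776 km
H: √((-0.480·111.32)² + (0.147·84.09)²) = √(2855.14961 + 152.80001) = 54.845 km
I: √((-0.363·111.32)² + (-0.200·84.09)²) = √(1632.90021 + 282.84512) = 43.769 km
J: √((-0.063·111.32)² + (-0.699·84.09)²) = √(49.18441 + 3454.96026) = 59.196 km
K: √((-0.322·111.32)² + (0.349·84.09)²) = √(1284.86689 + 861.27047) = 46.326 km
L: √((-0.029·111.32)² + (0.197·84.09)²) = √(10.42179 + 274.42341) = 16.877 km
M: √((0.081·111.32)² + (-0.119·84.09)²) = √(81.30485 + 100.13425) = 13.470 km
N: √((-0.009·111.32)² + (-0.603·84.09)²) = √(1.00376 + 2571.12582) = 50.716 km
O: √((0.439·111.32)² + (0.102·84.09)²) = √(2388.22608 + 73.56802) = 49.616 km
Sorted: M (13.470 km) < L (16.877 km) < F (32.343 km) < B (37.394 km) < …

M, L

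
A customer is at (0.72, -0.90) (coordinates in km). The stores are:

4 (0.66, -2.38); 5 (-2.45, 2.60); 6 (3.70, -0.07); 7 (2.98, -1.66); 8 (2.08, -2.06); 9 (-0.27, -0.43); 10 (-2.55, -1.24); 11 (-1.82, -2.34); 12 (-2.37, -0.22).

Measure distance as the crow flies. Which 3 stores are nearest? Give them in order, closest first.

Distances from (0.72, -0.90):
4: √((-0.06)² + (-1.48)²) = √(0.0036 + 2.1904) = 1.48 km
5: √((-3.17)² + (3.50)²) = √(10.0489 + 12.2500) = 4.72 km
6: √((2.98)² + (0.83)²) = √(8.8804 + 0.6889) = 3.09 km
7: √((2.26)² + (-0.76)²) = √(5.1076 + 0.5776) = 2.38 km
8: √((1.36)² + (-1.16)²) = √(1.8496 + 1.3456) = 1.79 km
9: √((-0.99)² + (0.47)²) = √(0.9801 + 0.2209) = 1.10 km
10: √((-3.27)² + (-0.34)²) = √(10.6929 + 0.1156) = 3.29 km
11: √((-2.54)² + (-1.44)²) = √(6.4516 + 2.0736) = 2.92 km
12: √((-3.09)² + (0.68)²) = √(9.5481 + 0.4624) = 3.16 km
Sorted: 9 (1.10 km) < 4 (1.48 km) < 8 (1.79 km) < 7 (2.38 km) < 11 (2.92 km) < …

9, 4, 8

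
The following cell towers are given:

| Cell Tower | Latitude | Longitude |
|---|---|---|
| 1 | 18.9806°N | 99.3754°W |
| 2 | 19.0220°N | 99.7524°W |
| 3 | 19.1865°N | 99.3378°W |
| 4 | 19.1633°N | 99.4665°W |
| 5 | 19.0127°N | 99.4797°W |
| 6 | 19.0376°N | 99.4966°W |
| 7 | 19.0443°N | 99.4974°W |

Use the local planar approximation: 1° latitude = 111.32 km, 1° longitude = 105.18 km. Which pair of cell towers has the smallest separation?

Pairwise distances:
6–7: 0.7506 km
5–6: 3.2929 km
5–7: 3.9800 km
1–5: 11.5376 km
4–7: 13.6399 km
3–4: 13.7808 km
1–6: 14.2397 km
4–6: 14.3466 km
1–7: 14.6609 km
4–5: 16.8222 km
1–4: 22.4823 km
3–7: 23.0732 km
1–3: 23.2595 km
3–6: 23.5314 km
3–5: 24.4352 km
2–7: 26.9355 km
2–6: 26.9610 km
2–5: 28.7013 km
2–4: 33.9364 km
1–2: 39.9198 km
2–3: 47.2965 km
Closest pair: 6–7 at 0.7506 km.

6 and 7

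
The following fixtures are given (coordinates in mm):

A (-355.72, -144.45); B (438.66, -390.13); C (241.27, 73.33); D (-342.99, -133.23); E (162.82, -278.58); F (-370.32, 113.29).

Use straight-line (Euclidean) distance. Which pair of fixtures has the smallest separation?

A and D

Pairwise distances:
A–D: 16.97 mm
D–F: 248.03 mm
A–F: 258.15 mm
B–E: 297.54 mm
C–E: 360.55 mm
B–C: 503.74 mm
D–E: 526.28 mm
A–E: 535.61 mm
C–F: 612.89 mm
C–D: 619.70 mm
A–C: 635.47 mm
E–F: 661.66 mm
B–D: 822.78 mm
A–B: 831.50 mm
B–F: 952.83 mm
Closest pair: A–D at 16.97 mm.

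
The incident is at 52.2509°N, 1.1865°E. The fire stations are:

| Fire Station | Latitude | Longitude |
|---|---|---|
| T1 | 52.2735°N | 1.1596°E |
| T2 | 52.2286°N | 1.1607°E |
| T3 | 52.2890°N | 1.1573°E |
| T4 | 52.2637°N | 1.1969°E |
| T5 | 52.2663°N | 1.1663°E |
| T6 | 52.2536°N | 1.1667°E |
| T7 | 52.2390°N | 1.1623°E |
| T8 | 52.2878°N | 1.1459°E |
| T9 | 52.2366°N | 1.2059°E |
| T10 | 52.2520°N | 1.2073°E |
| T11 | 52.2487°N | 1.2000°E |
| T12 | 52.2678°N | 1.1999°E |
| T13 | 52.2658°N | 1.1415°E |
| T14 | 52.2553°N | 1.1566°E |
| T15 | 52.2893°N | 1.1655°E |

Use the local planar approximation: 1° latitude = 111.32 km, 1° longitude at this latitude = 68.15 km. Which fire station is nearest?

Distances from 52.2509°N, 1.1865°E:
T1: √((0.0226·111.32)² + (-0.0269·68.15)²) = √(6.329411 + 3.360751) = 3.1129 km
T2: √((-0.0223·111.32)² + (-0.0258·68.15)²) = √(6.162488 + 3.091513) = 3.0420 km
T3: √((0.0381·111.32)² + (-0.0292·68.15)²) = √(17.988558 + 3.960020) = 4.6849 km
T4: √((0.0128·111.32)² + (0.0104·68.15)²) = √(2.030329 + 0.502341) = 1.5914 km
T5: √((0.0154·111.32)² + (-0.0202·68.15)²) = √(2.938920 + 1.895110) = 2.1986 km
T6: √((0.0027·111.32)² + (-0.0198·68.15)²) = √(0.090339 + 1.820799) = 1.3824 km
T7: √((-0.0119·111.32)² + (-0.0242·68.15)²) = √(1.754851 + 2.719960) = 2.1154 km
T8: √((0.0369·111.32)² + (-0.0406·68.15)²) = √(16.873265 + 7.655680) = 4.9527 km
T9: √((-0.0143·111.32)² + (0.0194·68.15)²) = √(2.534069 + 1.747975) = 2.0693 km
T10: √((0.0011·111.32)² + (0.0208·68.15)²) = √(0.014994 + 2.009363) = 1.4228 km
T11: √((-0.0022·111.32)² + (0.0135·68.15)²) = √(0.059978 + 0.846446) = 0.9521 km
T12: √((0.0169·111.32)² + (0.0134·68.15)²) = √(3.539320 + 0.833953) = 2.0912 km
T13: √((0.0149·111.32)² + (-0.0450·68.15)²) = √(2.751180 + 9.404956) = 3.4866 km
T14: √((0.0044·111.32)² + (-0.0299·68.15)²) = √(0.239912 + 4.152160) = 2.0957 km
T15: √((0.0384·111.32)² + (-0.0210·68.15)²) = √(18.272957 + 2.048190) = 4.5079 km
Minimum: T11 at 0.9521 km.

T11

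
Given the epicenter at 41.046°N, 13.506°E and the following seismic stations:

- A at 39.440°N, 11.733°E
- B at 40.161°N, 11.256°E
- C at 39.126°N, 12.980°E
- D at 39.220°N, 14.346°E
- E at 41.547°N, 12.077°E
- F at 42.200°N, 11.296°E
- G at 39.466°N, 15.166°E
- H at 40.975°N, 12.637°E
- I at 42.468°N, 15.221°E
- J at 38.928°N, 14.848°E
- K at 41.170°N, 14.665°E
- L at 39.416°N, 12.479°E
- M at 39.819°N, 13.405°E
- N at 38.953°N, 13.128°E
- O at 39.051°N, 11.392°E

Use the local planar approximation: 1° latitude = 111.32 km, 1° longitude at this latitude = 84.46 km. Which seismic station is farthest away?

O

Distances from 41.046°N, 13.506°E:
A: 233.209 km
B: 214.054 km
C: 218.303 km
D: 215.296 km
E: 132.956 km
F: 226.591 km
G: 224.928 km
H: 73.820 km
I: 214.567 km
J: 261.605 km
K: 98.858 km
L: 201.118 km
M: 136.856 km
N: 235.170 km
O: 284.957 km
Maximum: O at 284.957 km.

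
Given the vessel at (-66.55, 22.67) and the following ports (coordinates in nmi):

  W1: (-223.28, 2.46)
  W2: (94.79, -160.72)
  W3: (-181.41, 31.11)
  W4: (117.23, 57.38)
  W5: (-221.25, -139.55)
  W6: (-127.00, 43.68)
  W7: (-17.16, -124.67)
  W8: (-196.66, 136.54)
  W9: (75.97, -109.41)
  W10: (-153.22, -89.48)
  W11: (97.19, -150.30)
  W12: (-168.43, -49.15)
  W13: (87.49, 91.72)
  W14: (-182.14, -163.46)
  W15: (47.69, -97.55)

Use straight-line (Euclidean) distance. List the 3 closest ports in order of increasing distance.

W6, W3, W12

Distances from (-66.55, 22.67):
W1: √((-156.73)² + (-20.21)²) = √(24564.2929 + 408.4441) = 158.03 nmi
W2: √((161.34)² + (-183.39)²) = √(26030.5956 + 33631.8921) = 244.26 nmi
W3: √((-114.86)² + (8.44)²) = √(13192.8196 + 71.2336) = 115.17 nmi
W4: √((183.78)² + (34.71)²) = √(33775.0884 + 1204.7841) = 187.03 nmi
W5: √((-154.70)² + (-162.22)²) = √(23932.0900 + 26315.3284) = 224.16 nmi
W6: √((-60.45)² + (21.01)²) = √(3654.2025 + 441.4201) = 64.00 nmi
W7: √((49.39)² + (-147.34)²) = √(2439.3721 + 21709.0756) = 155.40 nmi
W8: √((-130.11)² + (113.87)²) = √(16928.6121 + 12966.3769) = 172.90 nmi
W9: √((142.52)² + (-132.08)²) = √(20311.9504 + 17445.1264) = 194.31 nmi
W10: √((-86.67)² + (-112.15)²) = √(7511.6889 + 12577.6225) = 141.74 nmi
W11: √((163.74)² + (-172.97)²) = √(26810.7876 + 29918.6209) = 238.18 nmi
W12: √((-101.88)² + (-71.82)²) = √(10379.5344 + 5158.1124) = 124.65 nmi
W13: √((154.04)² + (69.05)²) = √(23728.3216 + 4767.9025) = 168.81 nmi
W14: √((-115.59)² + (-186.13)²) = √(13361.0481 + 34644.3769) = 219.10 nmi
W15: √((114.24)² + (-120.22)²) = √(13050.7776 + 14452.8484) = 165.84 nmi
Sorted: W6 (64.00 nmi) < W3 (115.17 nmi) < W12 (124.65 nmi) < W10 (141.74 nmi) < W7 (155.40 nmi) < …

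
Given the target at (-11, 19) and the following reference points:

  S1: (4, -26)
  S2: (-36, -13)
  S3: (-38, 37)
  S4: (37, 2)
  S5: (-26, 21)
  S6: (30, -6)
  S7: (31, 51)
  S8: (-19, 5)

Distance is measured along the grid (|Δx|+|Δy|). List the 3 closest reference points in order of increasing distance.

S5, S8, S3

Distances from (-11, 19):
S1: |15| + |-45| = 15 + 45 = 60
S2: |-25| + |-32| = 25 + 32 = 57
S3: |-27| + |18| = 27 + 18 = 45
S4: |48| + |-17| = 48 + 17 = 65
S5: |-15| + |2| = 15 + 2 = 17
S6: |41| + |-25| = 41 + 25 = 66
S7: |42| + |32| = 42 + 32 = 74
S8: |-8| + |-14| = 8 + 14 = 22
Sorted: S5 (17) < S8 (22) < S3 (45) < S2 (57) < S1 (60) < …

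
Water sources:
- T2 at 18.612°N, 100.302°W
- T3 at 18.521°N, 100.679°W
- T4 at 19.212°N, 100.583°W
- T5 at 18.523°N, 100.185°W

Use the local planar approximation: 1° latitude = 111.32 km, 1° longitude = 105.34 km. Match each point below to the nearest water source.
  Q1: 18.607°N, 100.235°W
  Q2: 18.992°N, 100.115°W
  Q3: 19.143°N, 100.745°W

Q1 at 18.607°N, 100.235°W:
  T2: √((0.005·111.32)² + (-0.067·105.34)²) = √(0.30980 + 49.81226) = 7.080 km
  T3: √((-0.086·111.32)² + (-0.444·105.34)²) = √(91.65229 + 2187.52270) = 47.741 km
  T4: √((0.605·111.32)² + (-0.348·105.34)²) = √(4535.83392 + 1343.83243) = 76.679 km
  T5: √((-0.084·111.32)² + (0.050·105.34)²) = √(87.43896 + 27.74129) = 10.732 km
  → nearest: T2 (7.080 km)
Q2 at 18.992°N, 100.115°W:
  T2: √((-0.380·111.32)² + (-0.187·105.34)²) = √(1789.42536 + 388.03405) = 46.663 km
  T3: √((-0.471·111.32)² + (-0.564·105.34)²) = √(2749.08526 + 3529.75723) = 79.239 km
  T4: √((0.220·111.32)² + (-0.468·105.34)²) = √(599.77969 + 2430.40323) = 55.047 km
  T5: √((-0.469·111.32)² + (-0.070·105.34)²) = √(2725.78803 + 54.37293) = 52.727 km
  → nearest: T2 (46.663 km)
Q3 at 19.143°N, 100.745°W:
  T2: √((-0.531·111.32)² + (0.443·105.34)²) = √(3494.10086 + 2177.68009) = 75.311 km
  T3: √((-0.622·111.32)² + (0.066·105.34)²) = √(4794.32162 + 48.33642) = 69.589 km
  T4: √((0.069·111.32)² + (0.162·105.34)²) = √(58.99899 + 291.21696) = 18.714 km
  T5: √((-0.620·111.32)² + (0.560·105.34)²) = √(4763.53954 + 3479.86729) = 90.793 km
  → nearest: T4 (18.714 km)

Q1→T2; Q2→T2; Q3→T4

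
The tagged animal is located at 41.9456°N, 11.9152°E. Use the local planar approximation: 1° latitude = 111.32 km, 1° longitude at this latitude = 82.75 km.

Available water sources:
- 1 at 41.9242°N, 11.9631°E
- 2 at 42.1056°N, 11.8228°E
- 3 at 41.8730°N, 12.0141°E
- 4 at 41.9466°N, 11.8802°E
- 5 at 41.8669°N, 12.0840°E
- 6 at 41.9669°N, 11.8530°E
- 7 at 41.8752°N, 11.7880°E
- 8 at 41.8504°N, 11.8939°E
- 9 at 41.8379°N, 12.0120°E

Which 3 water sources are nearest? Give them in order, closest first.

4, 1, 6

Distances from 41.9456°N, 11.9152°E:
1: 4.6245 km
2: 19.3830 km
3: 11.5019 km
4: 2.8984 km
5: 16.4883 km
6: 5.6669 km
7: 13.1229 km
8: 10.7432 km
9: 14.4189 km
Sorted: 4 (2.8984 km) < 1 (4.6245 km) < 6 (5.6669 km) < 8 (10.7432 km) < 3 (11.5019 km) < …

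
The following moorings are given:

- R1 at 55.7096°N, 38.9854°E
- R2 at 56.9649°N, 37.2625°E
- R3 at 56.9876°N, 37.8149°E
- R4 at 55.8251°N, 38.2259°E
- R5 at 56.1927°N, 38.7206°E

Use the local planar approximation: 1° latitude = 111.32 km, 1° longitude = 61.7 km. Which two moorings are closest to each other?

R2 and R3

Pairwise distances:
R2–R3: √((0.0227·111.32)² + (0.5524·61.7)²) = √(6.385547 + 1161.656342) = 34.1766 km
R1–R4: √((0.1155·111.32)² + (-0.7595·61.7)²) = √(165.314278 + 2195.967379) = 48.5930 km
R4–R5: √((0.3676·111.32)² + (0.4947·61.7)²) = √(1674.547228 + 931.652919) = 51.0510 km
R1–R5: √((0.4831·111.32)² + (-0.2648·61.7)²) = √(2892.147713 + 266.935472) = 56.2057 km
R3–R5: √((-0.7949·111.32)² + (0.9057·61.7)²) = √(7830.173574 + 3122.763277) = 104.6563 km
R2–R5: √((-0.7722·111.32)² + (1.4581·61.7)²) = √(7389.345785 + 8093.659841) = 124.4307 km
R3–R4: √((-1.1625·111.32)² + (0.4110·61.7)²) = √(16746.818690 + 643.063666) = 131.8707 km
R2–R4: √((-1.1398·111.32)² + (0.9634·61.7)²) = √(16099.177942 + 3533.325210) = 140.1160 km
R1–R3: √((1.2780·111.32)² + (-1.1705·61.7)²) = √(20239.887908 + 5215.706734) = 159.5481 km
R1–R2: √((1.2553·111.32)² + (-1.7229·61.7)²) = √(19527.266482 + 11300.312927) = 175.5778 km
Closest pair: R2–R3 at 34.1766 km.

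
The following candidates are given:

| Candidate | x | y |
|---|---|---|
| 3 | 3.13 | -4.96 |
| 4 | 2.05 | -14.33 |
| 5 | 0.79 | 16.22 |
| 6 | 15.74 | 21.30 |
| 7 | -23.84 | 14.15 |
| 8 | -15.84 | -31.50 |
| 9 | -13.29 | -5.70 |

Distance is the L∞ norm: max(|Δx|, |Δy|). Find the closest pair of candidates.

Pairwise distances:
3–4: 9.37
3–5: 21.18
3–6: 26.26
3–7: 26.97
3–8: 26.54
3–9: 16.42
4–5: 30.55
4–6: 35.63
4–7: 28.48
4–8: 17.89
4–9: 15.34
5–6: 14.95
5–7: 24.63
5–8: 47.72
5–9: 21.92
6–7: 39.58
6–8: 52.80
6–9: 29.03
7–8: 45.65
7–9: 19.85
8–9: 25.80
Closest pair: 3–4 at 9.37.

3 and 4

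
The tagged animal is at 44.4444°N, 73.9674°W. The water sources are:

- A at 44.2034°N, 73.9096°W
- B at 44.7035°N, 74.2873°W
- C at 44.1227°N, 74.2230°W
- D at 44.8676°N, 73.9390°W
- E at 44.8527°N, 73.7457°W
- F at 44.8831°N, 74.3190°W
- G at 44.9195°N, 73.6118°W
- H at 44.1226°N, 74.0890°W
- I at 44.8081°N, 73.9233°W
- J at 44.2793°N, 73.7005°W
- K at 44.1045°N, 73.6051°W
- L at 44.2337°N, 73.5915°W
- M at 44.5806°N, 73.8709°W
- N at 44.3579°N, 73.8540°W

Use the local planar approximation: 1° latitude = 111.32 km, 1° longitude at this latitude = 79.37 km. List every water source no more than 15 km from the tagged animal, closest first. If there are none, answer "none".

Distances from 44.4444°N, 73.9674°W:
A: 27.2175 km
B: 38.4265 km
C: 41.1587 km
D: 47.1645 km
E: 48.7392 km
F: 56.2471 km
G: 59.9479 km
H: 37.1001 km
I: 40.6381 km
J: 28.0453 km
K: 47.5245 km
L: 37.9510 km
M: 16.9866 km
N: 13.1807 km
Threshold 15 km: N (13.1807 km) is within range.

N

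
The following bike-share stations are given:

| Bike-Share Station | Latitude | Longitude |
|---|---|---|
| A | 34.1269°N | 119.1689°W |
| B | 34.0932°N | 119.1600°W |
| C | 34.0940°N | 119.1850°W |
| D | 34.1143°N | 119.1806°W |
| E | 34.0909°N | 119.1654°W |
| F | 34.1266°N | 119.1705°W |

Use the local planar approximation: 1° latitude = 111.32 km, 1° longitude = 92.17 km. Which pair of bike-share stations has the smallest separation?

Pairwise distances:
A–B: √((-0.0337·111.32)² + (0.0089·92.17)²) = √(14.073632 + 0.672913) = 3.8401 km
A–C: √((-0.0329·111.32)² + (-0.0161·92.17)²) = √(13.413379 + 2.202069) = 3.9516 km
A–D: √((-0.0126·111.32)² + (-0.0117·92.17)²) = √(1.967377 + 1.162923) = 1.7693 km
A–E: √((-0.0360·111.32)² + (0.0035·92.17)²) = √(16.060217 + 0.104068) = 4.0205 km
A–F: √((-0.0003·111.32)² + (-0.0016·92.17)²) = √(0.001115 + 0.021748) = 0.1512 km
B–C: √((0.0008·111.32)² + (-0.0250·92.17)²) = √(0.007931 + 5.309568) = 2.3060 km
B–D: √((0.0211·111.32)² + (-0.0206·92.17)²) = √(5.517106 + 3.605069) = 3.0203 km
B–E: √((-0.0023·111.32)² + (-0.0054·92.17)²) = √(0.065554 + 0.247723) = 0.5597 km
B–F: √((0.0334·111.32)² + (-0.0105·92.17)²) = √(13.824178 + 0.936608) = 3.8420 km
C–D: √((0.0203·111.32)² + (0.0044·92.17)²) = √(5.106678 + 0.164469) = 2.2959 km
C–E: √((-0.0031·111.32)² + (0.0196·92.17)²) = √(0.119088 + 3.263558) = 1.8392 km
C–F: √((0.0326·111.32)² + (0.0145·92.17)²) = √(13.169873 + 1.786139) = 3.8673 km
D–E: √((-0.0234·111.32)² + (0.0152·92.17)²) = √(6.785441 + 1.962756) = 2.9577 km
D–F: √((0.0123·111.32)² + (0.0101·92.17)²) = √(1.874807 + 0.866606) = 1.6557 km
E–F: √((0.0357·111.32)² + (-0.0051·92.17)²) = √(15.793662 + 0.220963) = 4.0018 km
Closest pair: A–F at 0.1512 km.

A and F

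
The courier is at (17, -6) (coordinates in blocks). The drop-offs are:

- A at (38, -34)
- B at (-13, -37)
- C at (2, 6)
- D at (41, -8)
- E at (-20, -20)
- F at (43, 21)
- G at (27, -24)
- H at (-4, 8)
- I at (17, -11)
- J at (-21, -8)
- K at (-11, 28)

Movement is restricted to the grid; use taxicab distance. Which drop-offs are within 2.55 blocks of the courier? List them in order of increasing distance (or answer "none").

none

Distances from (17, -6):
A: 49 blocks
B: 61 blocks
C: 27 blocks
D: 26 blocks
E: 51 blocks
F: 53 blocks
G: 28 blocks
H: 35 blocks
I: 5 blocks
J: 40 blocks
K: 62 blocks
Threshold 2.55 blocks: none within range.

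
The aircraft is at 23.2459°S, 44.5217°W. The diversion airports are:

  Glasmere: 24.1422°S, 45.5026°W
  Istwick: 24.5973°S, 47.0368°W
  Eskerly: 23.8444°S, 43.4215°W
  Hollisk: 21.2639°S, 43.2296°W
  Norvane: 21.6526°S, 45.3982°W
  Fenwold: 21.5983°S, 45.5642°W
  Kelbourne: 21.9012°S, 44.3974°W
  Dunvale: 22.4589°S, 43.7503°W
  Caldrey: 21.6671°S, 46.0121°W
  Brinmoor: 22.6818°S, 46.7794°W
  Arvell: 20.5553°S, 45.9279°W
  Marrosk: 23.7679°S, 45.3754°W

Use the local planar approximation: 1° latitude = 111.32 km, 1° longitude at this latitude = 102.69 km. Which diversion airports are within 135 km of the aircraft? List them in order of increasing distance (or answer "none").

Marrosk, Dunvale, Eskerly

Distances from 23.2459°S, 44.5217°W:
Glasmere: √((-0.8963·111.32)² + (-0.9809·102.69)²) = √(9955.273324 + 10146.255089) = 141.7799 km
Istwick: √((-1.3514·111.32)² + (-2.5151·102.69)²) = √(22631.546111 + 66706.295370) = 298.8944 km
Eskerly: √((-0.5985·111.32)² + (1.1002·102.69)²) = √(4438.893290 + 12764.376007) = 131.1612 km
Hollisk: √((1.9820·111.32)² + (1.2921·102.69)²) = √(48680.350401 + 17605.507988) = 257.4604 km
Norvane: √((1.5933·111.32)² + (-0.8765·102.69)²) = √(31458.753294 + 8101.401361) = 198.8973 km
Fenwold: √((1.6476·111.32)² + (-1.0425·102.69)²) = √(33639.533295 + 11460.628501) = 212.3680 km
Kelbourne: √((1.3447·111.32)² + (0.1243·102.69)²) = √(22407.696062 + 162.929065) = 150.2352 km
Dunvale: √((0.7870·111.32)² + (0.7714·102.69)²) = √(7675.308846 + 6275.026681) = 118.1115 km
Caldrey: √((1.5788·111.32)² + (-1.4904·102.69)²) = √(30888.771128 + 23424.050274) = 233.0511 km
Brinmoor: √((0.5641·111.32)² + (-2.2577·102.69)²) = √(3943.288886 + 53751.275414) = 240.1969 km
Arvell: √((2.6906·111.32)² + (-1.4062·102.69)²) = √(89710.787917 + 20852.133414) = 332.5100 km
Marrosk: √((-0.5220·111.32)² + (-0.8537·102.69)²) = √(3376.660530 + 7685.406982) = 105.1764 km
Threshold 135 km: Marrosk (105.1764 km), Dunvale (118.1115 km), Eskerly (131.1612 km) are within range.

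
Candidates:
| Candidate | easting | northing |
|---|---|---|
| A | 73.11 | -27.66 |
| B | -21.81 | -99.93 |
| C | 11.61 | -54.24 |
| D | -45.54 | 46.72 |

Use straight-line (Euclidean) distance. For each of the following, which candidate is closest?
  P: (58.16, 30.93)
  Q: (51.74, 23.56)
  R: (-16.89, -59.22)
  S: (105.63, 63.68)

P→A; Q→A; R→C; S→A

P at (58.16, 30.93):
  A: √((14.95)² + (-58.59)²) = √(223.5025 + 3432.7881) = 60.47
  B: √((-79.97)² + (-130.86)²) = √(6395.2009 + 17124.3396) = 153.36
  C: √((-46.55)² + (-85.17)²) = √(2166.9025 + 7253.9289) = 97.06
  D: √((-103.70)² + (15.79)²) = √(10753.6900 + 249.3241) = 104.90
  → nearest: A (60.47)
Q at (51.74, 23.56):
  A: √((21.37)² + (-51.22)²) = √(456.6769 + 2623.4884) = 55.50
  B: √((-73.55)² + (-123.49)²) = √(5409.6025 + 15249.7801) = 143.73
  C: √((-40.13)² + (-77.80)²) = √(1610.4169 + 6052.8400) = 87.54
  D: √((-97.28)² + (23.16)²) = √(9463.3984 + 536.3856) = 100.00
  → nearest: A (55.50)
R at (-16.89, -59.22):
  A: √((90.00)² + (31.56)²) = √(8100.0000 + 996.0336) = 95.37
  B: √((-4.92)² + (-40.71)²) = √(24.2064 + 1657.3041) = 41.01
  C: √((28.50)² + (4.98)²) = √(812.2500 + 24.8004) = 28.93
  D: √((-28.65)² + (105.94)²) = √(820.8225 + 11223.2836) = 109.75
  → nearest: C (28.93)
S at (105.63, 63.68):
  A: √((-32.52)² + (-91.34)²) = √(1057.5504 + 8342.9956) = 96.96
  B: √((-127.44)² + (-163.61)²) = √(16240.9536 + 26768.2321) = 207.39
  C: √((-94.02)² + (-117.92)²) = √(8839.7604 + 13905.1264) = 150.81
  D: √((-151.17)² + (-16.96)²) = √(22852.3689 + 287.6416) = 152.12
  → nearest: A (96.96)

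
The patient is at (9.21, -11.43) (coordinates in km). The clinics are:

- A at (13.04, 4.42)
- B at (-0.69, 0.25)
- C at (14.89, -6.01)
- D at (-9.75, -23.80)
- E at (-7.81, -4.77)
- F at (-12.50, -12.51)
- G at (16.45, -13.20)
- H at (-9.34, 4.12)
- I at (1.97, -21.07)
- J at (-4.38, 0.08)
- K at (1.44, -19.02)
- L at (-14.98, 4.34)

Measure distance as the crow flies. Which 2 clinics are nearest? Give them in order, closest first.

Distances from (9.21, -11.43):
A: 16.31 km
B: 15.31 km
C: 7.85 km
D: 22.64 km
E: 18.28 km
F: 21.74 km
G: 7.45 km
H: 24.21 km
I: 12.06 km
J: 17.81 km
K: 10.86 km
L: 28.88 km
Sorted: G (7.45 km) < C (7.85 km) < K (10.86 km) < I (12.06 km) < …

G, C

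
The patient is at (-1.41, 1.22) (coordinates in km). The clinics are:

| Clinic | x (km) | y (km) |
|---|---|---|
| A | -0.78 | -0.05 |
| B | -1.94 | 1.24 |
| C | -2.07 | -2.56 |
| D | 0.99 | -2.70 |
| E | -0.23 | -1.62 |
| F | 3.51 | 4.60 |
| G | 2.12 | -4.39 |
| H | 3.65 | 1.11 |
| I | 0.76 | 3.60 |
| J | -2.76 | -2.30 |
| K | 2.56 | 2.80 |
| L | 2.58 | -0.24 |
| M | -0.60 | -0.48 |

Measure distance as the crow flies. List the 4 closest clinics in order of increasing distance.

B, A, M, E

Distances from (-1.41, 1.22):
A: √((0.63)² + (-1.27)²) = √(0.3969 + 1.6129) = 1.42 km
B: √((-0.53)² + (0.02)²) = √(0.2809 + 0.0004) = 0.53 km
C: √((-0.66)² + (-3.78)²) = √(0.4356 + 14.2884) = 3.84 km
D: √((2.40)² + (-3.92)²) = √(5.7600 + 15.3664) = 4.60 km
E: √((1.18)² + (-2.84)²) = √(1.3924 + 8.0656) = 3.08 km
F: √((4.92)² + (3.38)²) = √(24.2064 + 11.4244) = 5.97 km
G: √((3.53)² + (-5.61)²) = √(12.4609 + 31.4721) = 6.63 km
H: √((5.06)² + (-0.11)²) = √(25.6036 + 0.0121) = 5.06 km
I: √((2.17)² + (2.38)²) = √(4.7089 + 5.6644) = 3.22 km
J: √((-1.35)² + (-3.52)²) = √(1.8225 + 12.3904) = 3.77 km
K: √((3.97)² + (1.58)²) = √(15.7609 + 2.4964) = 4.27 km
L: √((3.99)² + (-1.46)²) = √(15.9201 + 2.1316) = 4.25 km
M: √((0.81)² + (-1.70)²) = √(0.6561 + 2.8900) = 1.88 km
Sorted: B (0.53 km) < A (1.42 km) < M (1.88 km) < E (3.08 km) < I (3.22 km) < J (3.77 km) < …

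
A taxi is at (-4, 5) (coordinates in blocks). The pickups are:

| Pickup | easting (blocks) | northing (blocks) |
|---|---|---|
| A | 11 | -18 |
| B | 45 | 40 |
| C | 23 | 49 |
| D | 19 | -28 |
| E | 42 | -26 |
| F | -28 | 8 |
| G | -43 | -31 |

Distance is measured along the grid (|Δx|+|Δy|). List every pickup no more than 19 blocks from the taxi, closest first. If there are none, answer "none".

Distances from (-4, 5):
A: |15| + |-23| = 15 + 23 = 38 blocks
B: |49| + |35| = 49 + 35 = 84 blocks
C: |27| + |44| = 27 + 44 = 71 blocks
D: |23| + |-33| = 23 + 33 = 56 blocks
E: |46| + |-31| = 46 + 31 = 77 blocks
F: |-24| + |3| = 24 + 3 = 27 blocks
G: |-39| + |-36| = 39 + 36 = 75 blocks
Threshold 19 blocks: none within range.

none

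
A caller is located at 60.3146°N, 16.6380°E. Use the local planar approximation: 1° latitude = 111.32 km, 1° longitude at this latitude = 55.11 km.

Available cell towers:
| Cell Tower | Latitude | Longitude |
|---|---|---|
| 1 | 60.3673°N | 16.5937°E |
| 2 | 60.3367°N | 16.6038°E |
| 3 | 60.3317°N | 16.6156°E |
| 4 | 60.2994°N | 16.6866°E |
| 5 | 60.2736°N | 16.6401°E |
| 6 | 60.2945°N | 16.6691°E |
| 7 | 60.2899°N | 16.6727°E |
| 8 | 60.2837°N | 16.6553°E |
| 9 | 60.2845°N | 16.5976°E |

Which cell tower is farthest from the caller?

Distances from 60.3146°N, 16.6380°E:
1: √((0.0527·111.32)² + (-0.0443·55.11)²) = √(34.416573 + 5.960302) = 6.3543 km
2: √((0.0221·111.32)² + (-0.0342·55.11)²) = √(6.052446 + 3.552328) = 3.0992 km
3: √((0.0171·111.32)² + (-0.0224·55.11)²) = √(3.623586 + 1.523901) = 2.2688 km
4: √((-0.0152·111.32)² + (0.0486·55.11)²) = √(2.863081 + 7.173537) = 3.1681 km
5: √((-0.0410·111.32)² + (0.0021·55.11)²) = √(20.831191 + 0.013394) = 4.5656 km
6: √((-0.0201·111.32)² + (0.0311·55.11)²) = √(5.006549 + 2.937525) = 2.8185 km
7: √((-0.0247·111.32)² + (0.0347·55.11)²) = √(7.560322 + 3.656956) = 3.3492 km
8: √((-0.0309·111.32)² + (0.0173·55.11)²) = √(11.832141 + 0.908977) = 3.5695 km
9: √((-0.0301·111.32)² + (-0.0404·55.11)²) = √(11.227405 + 4.957053) = 4.0230 km
Maximum: 1 at 6.3543 km.

1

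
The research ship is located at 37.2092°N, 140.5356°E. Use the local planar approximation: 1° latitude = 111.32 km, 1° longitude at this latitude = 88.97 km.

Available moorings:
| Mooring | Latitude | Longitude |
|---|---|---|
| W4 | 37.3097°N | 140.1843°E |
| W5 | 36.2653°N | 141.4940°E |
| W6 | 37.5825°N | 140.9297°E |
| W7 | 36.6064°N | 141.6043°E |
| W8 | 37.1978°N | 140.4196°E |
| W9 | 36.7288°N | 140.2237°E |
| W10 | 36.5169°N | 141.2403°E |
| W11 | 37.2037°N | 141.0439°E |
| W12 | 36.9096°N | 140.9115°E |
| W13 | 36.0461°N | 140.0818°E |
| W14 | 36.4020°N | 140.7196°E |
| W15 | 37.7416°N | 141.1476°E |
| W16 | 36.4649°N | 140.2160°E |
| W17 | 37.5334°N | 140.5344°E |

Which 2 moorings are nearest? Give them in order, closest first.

Distances from 37.2092°N, 140.5356°E:
W4: √((0.1005·111.32)² + (-0.3513·88.97)²) = √(125.163736 + 976.885089) = 33.1971 km
W5: √((-0.9439·111.32)² + (0.9584·88.97)²) = √(11040.744697 + 7270.776439) = 135.3201 km
W6: √((0.3733·111.32)² + (0.3941·88.97)²) = √(1726.880857 + 1229.419369) = 54.3719 km
W7: √((-0.6028·111.32)² + (1.0687·88.97)²) = √(4502.906017 + 9040.632173) = 116.3767 km
W8: √((-0.0114·111.32)² + (-0.1160·88.97)²) = √(1.610483 + 106.513133) = 10.3983 km
W9: √((-0.4804·111.32)² + (-0.3119·88.97)²) = √(2859.910174 + 770.048237) = 60.2491 km
W10: √((-0.6923·111.32)² + (0.7047·88.97)²) = √(5939.297211 + 3930.933747) = 99.3490 km
W11: √((-0.0055·111.32)² + (0.5083·88.97)²) = √(0.374862 + 2045.160520) = 45.2276 km
W12: √((-0.2996·111.32)² + (0.3759·88.97)²) = √(1112.320685 + 1118.489297) = 47.2315 km
W13: √((-1.1631·111.32)² + (-0.4538·88.97)²) = √(16764.110190 + 1630.107195) = 135.6253 km
W14: √((-0.8072·111.32)² + (0.1840·88.97)²) = √(8074.371025 + 267.992615) = 91.3365 km
W15: √((0.5324·111.32)² + (0.6120·88.97)²) = √(3512.549789 + 2964.763296) = 80.4818 km
W16: √((-0.7443·111.32)² + (-0.3196·88.97)²) = √(6865.029903 + 808.538533) = 87.5989 km
W17: √((0.3242·111.32)² + (-0.0012·88.97)²) = √(1302.484058 + 0.011399) = 36.0901 km
Sorted: W8 (10.3983 km) < W4 (33.1971 km) < W17 (36.0901 km) < W11 (45.2276 km) < …

W8, W4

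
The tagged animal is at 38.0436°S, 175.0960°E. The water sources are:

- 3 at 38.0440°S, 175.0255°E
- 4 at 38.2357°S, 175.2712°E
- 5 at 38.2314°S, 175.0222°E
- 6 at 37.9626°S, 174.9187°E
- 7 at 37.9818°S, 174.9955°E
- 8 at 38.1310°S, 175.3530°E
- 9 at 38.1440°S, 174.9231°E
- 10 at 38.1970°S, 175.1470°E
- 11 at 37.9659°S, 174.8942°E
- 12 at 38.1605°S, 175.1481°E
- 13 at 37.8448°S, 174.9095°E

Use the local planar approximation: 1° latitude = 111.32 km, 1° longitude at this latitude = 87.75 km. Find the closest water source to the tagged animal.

Distances from 38.0436°S, 175.0960°E:
3: √((-0.0004·111.32)² + (-0.0705·87.75)²) = √(0.001983 + 38.271236) = 6.1865 km
4: √((-0.1921·111.32)² + (0.1752·87.75)²) = √(457.299920 + 236.353726) = 26.3373 km
5: √((-0.1878·111.32)² + (-0.0738·87.75)²) = √(437.056488 + 41.937928) = 21.8859 km
6: √((0.0810·111.32)² + (-0.1773·87.75)²) = √(81.304846 + 242.053698) = 17.9822 km
7: √((0.0618·111.32)² + (-0.1005·87.75)²) = √(47.328566 + 77.772556) = 11.1849 km
8: √((-0.0874·111.32)² + (0.2570·87.75)²) = √(94.660602 + 508.581428) = 24.5610 km
9: √((-0.1004·111.32)² + (-0.1729·87.75)²) = √(124.914778 + 230.188825) = 18.8442 km
10: √((-0.1534·111.32)² + (0.0510·87.75)²) = √(291.606442 + 20.027863) = 17.6532 km
11: √((0.0777·111.32)² + (-0.2018·87.75)²) = √(74.814957 + 313.571493) = 19.7075 km
12: √((-0.1169·111.32)² + (0.0521·87.75)²) = √(169.346185 + 20.901127) = 13.7930 km
13: √((0.1988·111.32)² + (-0.1865·87.75)²) = √(489.755312 + 267.825499) = 27.5242 km
Minimum: 3 at 6.1865 km.

3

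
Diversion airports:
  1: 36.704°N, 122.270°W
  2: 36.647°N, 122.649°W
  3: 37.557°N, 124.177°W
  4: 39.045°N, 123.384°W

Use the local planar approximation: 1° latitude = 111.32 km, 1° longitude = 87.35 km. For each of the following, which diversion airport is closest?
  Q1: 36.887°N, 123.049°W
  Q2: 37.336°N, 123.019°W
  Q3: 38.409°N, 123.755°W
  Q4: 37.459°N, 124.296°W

Q1 at 36.887°N, 123.049°W:
  1: √((-0.183·111.32)² + (0.779·87.35)²) = √(415.00046 + 4630.21048) = 71.030 km
  2: √((-0.240·111.32)² + (0.400·87.35)²) = √(713.78740 + 1220.80360) = 43.984 km
  3: √((0.670·111.32)² + (-1.128·87.35)²) = √(5562.83272 + 9708.31855) = 123.576 km
  4: √((2.158·111.32)² + (-0.335·87.35)²) = √(57709.76104 + 856.27928) = 242.004 km
  → nearest: 2 (43.984 km)
Q2 at 37.336°N, 123.019°W:
  1: √((-0.632·111.32)² + (0.749·87.35)²) = √(4949.71909 + 4280.45025) = 96.074 km
  2: √((-0.689·111.32)² + (0.370·87.35)²) = √(5882.81023 + 1044.55008) = 83.231 km
  3: √((0.221·111.32)² + (-1.158·87.35)²) = √(605.24463 + 10231.58549) = 104.100 km
  4: √((1.709·111.32)² + (-0.365·87.35)²) = √(36193.49486 + 1016.50975) = 192.899 km
  → nearest: 2 (83.231 km)
Q3 at 38.409°N, 123.755°W:
  1: √((-1.705·111.32)² + (1.485·87.35)²) = √(36024.26776 + 16825.91637) = 229.892 km
  2: √((-1.762·111.32)² + (1.106·87.35)²) = √(38473.19055 + 9333.31820) = 218.647 km
  3: √((-0.852·111.32)² + (-0.422·87.35)²) = √(8995.50574 + 1358.78493) = 101.756 km
  4: √((0.636·111.32)² + (0.371·87.35)²) = √(5012.57203 + 1050.20393) = 77.864 km
  → nearest: 4 (77.864 km)
Q4 at 37.459°N, 124.296°W:
  1: √((-0.755·111.32)² + (2.026·87.35)²) = √(7063.83097 + 31318.77024) = 195.915 km
  2: √((-0.812·111.32)² + (1.647·87.35)²) = √(8170.68474 + 20697.26770) = 169.906 km
  3: √((0.098·111.32)² + (0.119·87.35)²) = √(119.01414 + 108.04875) = 15.069 km
  4: √((1.586·111.32)² + (0.912·87.35)²) = √(31171.14542 + 6346.22543) = 193.694 km
  → nearest: 3 (15.069 km)

Q1→2; Q2→2; Q3→4; Q4→3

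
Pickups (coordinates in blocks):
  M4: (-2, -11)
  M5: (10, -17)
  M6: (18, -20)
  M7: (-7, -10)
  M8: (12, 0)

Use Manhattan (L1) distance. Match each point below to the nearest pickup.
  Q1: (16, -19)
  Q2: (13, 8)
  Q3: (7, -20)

Q1 at (16, -19):
  M4: |-18| + |8| = 18 + 8 = 26 blocks
  M5: |-6| + |2| = 6 + 2 = 8 blocks
  M6: |2| + |-1| = 2 + 1 = 3 blocks
  M7: |-23| + |9| = 23 + 9 = 32 blocks
  M8: |-4| + |19| = 4 + 19 = 23 blocks
  → nearest: M6 (3 blocks)
Q2 at (13, 8):
  M4: |-15| + |-19| = 15 + 19 = 34 blocks
  M5: |-3| + |-25| = 3 + 25 = 28 blocks
  M6: |5| + |-28| = 5 + 28 = 33 blocks
  M7: |-20| + |-18| = 20 + 18 = 38 blocks
  M8: |-1| + |-8| = 1 + 8 = 9 blocks
  → nearest: M8 (9 blocks)
Q3 at (7, -20):
  M4: |-9| + |9| = 9 + 9 = 18 blocks
  M5: |3| + |3| = 3 + 3 = 6 blocks
  M6: |11| + |0| = 11 + 0 = 11 blocks
  M7: |-14| + |10| = 14 + 10 = 24 blocks
  M8: |5| + |20| = 5 + 20 = 25 blocks
  → nearest: M5 (6 blocks)

Q1→M6; Q2→M8; Q3→M5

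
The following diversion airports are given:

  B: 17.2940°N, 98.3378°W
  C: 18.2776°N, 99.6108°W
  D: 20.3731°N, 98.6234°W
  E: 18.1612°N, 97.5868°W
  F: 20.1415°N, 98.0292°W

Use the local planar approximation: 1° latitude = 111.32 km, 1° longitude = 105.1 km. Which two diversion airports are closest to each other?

Pairwise distances:
B–C: 172.8855 km
B–D: 344.0772 km
B–E: 124.6968 km
B–F: 318.6387 km
C–D: 255.3131 km
C–E: 213.1167 km
C–F: 265.8627 km
D–E: 269.2544 km
D–F: 67.5629 km
E–F: 225.2971 km
Closest pair: D–F at 67.5629 km.

D and F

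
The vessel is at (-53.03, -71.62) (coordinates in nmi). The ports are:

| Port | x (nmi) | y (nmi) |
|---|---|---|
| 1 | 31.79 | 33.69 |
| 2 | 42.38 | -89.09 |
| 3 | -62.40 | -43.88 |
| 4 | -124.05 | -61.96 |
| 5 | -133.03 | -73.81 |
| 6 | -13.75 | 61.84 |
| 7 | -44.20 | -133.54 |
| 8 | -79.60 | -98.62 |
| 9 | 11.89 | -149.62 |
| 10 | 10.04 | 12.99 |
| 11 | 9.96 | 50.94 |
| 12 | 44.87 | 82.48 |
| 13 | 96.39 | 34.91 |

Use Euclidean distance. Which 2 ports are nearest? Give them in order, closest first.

3, 8

Distances from (-53.03, -71.62):
1: 135.22 nmi
2: 97.00 nmi
3: 29.28 nmi
4: 71.67 nmi
5: 80.03 nmi
6: 139.12 nmi
7: 62.55 nmi
8: 37.88 nmi
9: 101.48 nmi
10: 105.53 nmi
11: 137.80 nmi
12: 182.57 nmi
13: 183.51 nmi
Sorted: 3 (29.28 nmi) < 8 (37.88 nmi) < 7 (62.55 nmi) < 4 (71.67 nmi) < …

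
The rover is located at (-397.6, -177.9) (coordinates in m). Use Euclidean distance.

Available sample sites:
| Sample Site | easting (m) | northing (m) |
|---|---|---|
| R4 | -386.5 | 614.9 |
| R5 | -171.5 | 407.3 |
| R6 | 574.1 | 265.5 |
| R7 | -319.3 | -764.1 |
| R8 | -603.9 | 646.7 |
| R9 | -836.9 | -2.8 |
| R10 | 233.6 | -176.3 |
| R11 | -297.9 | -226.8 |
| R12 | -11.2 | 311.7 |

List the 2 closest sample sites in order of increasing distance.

Distances from (-397.6, -177.9):
R4: √((11.1)² + (792.8)²) = √(123.210 + 628531.840) = 792.9 m
R5: √((226.1)² + (585.2)²) = √(51121.210 + 342459.040) = 627.4 m
R6: √((971.7)² + (443.4)²) = √(944200.890 + 196603.560) = 1068.1 m
R7: √((78.3)² + (-586.2)²) = √(6130.890 + 343630.440) = 591.4 m
R8: √((-206.3)² + (824.6)²) = √(42559.690 + 679965.160) = 850.0 m
R9: √((-439.3)² + (175.1)²) = √(192984.490 + 30660.010) = 472.9 m
R10: √((631.2)² + (1.6)²) = √(398413.440 + 2.560) = 631.2 m
R11: √((99.7)² + (-48.9)²) = √(9940.090 + 2391.210) = 111.0 m
R12: √((386.4)² + (489.6)²) = √(149304.960 + 239708.160) = 623.7 m
Sorted: R11 (111.0 m) < R9 (472.9 m) < R7 (591.4 m) < R12 (623.7 m) < …

R11, R9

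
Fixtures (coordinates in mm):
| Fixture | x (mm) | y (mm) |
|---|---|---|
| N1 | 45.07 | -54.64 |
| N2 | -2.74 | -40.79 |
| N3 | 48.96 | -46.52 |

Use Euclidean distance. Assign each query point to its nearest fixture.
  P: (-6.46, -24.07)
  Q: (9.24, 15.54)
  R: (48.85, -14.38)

P→N2; Q→N2; R→N3

P at (-6.46, -24.07):
  N1: 59.92 mm
  N2: 17.13 mm
  N3: 59.79 mm
  → nearest: N2 (17.13 mm)
Q at (9.24, 15.54):
  N1: 78.80 mm
  N2: 57.59 mm
  N3: 73.68 mm
  → nearest: N2 (57.59 mm)
R at (48.85, -14.38):
  N1: 40.44 mm
  N2: 57.96 mm
  N3: 32.14 mm
  → nearest: N3 (32.14 mm)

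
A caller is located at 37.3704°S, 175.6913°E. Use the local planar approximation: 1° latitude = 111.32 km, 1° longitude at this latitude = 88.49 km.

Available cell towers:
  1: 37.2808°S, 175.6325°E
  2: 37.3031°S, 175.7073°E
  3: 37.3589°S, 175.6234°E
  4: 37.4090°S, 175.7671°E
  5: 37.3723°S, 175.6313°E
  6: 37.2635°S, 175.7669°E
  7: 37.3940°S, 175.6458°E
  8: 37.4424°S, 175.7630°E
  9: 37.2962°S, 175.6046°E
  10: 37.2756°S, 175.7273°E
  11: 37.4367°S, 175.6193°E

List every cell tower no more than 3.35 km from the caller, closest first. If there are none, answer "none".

Distances from 37.3704°S, 175.6913°E:
1: √((0.0896·111.32)² + (-0.0588·88.49)²) = √(99.486102 + 27.073415) = 11.2499 km
2: √((0.0673·111.32)² + (0.0160·88.49)²) = √(56.127607 + 2.004603) = 7.6244 km
3: √((0.0115·111.32)² + (-0.0679·88.49)²) = √(1.638861 + 36.101724) = 6.1433 km
4: √((-0.0386·111.32)² + (0.0758·88.49)²) = √(18.463796 + 44.991120) = 7.9659 km
5: √((-0.0019·111.32)² + (-0.0600·88.49)²) = √(0.044736 + 28.189728) = 5.3136 km
6: √((0.1069·111.32)² + (0.0756·88.49)²) = √(141.612570 + 44.754013) = 13.6516 km
7: √((-0.0236·111.32)² + (-0.0455·88.49)²) = √(6.901928 + 16.211051) = 4.8076 km
8: √((-0.0720·111.32)² + (0.0717·88.49)²) = √(64.240866 + 40.255637) = 10.2224 km
9: √((0.0742·111.32)² + (-0.0867·88.49)²) = √(68.226675 + 58.860858) = 11.2733 km
10: √((0.0948·111.32)² + (0.0360·88.49)²) = √(111.368679 + 10.148302) = 11.0235 km
11: √((-0.0663·111.32)² + (-0.0720·88.49)²) = √(54.472016 + 40.593209) = 9.7501 km
Threshold 3.35 km: none within range.

none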